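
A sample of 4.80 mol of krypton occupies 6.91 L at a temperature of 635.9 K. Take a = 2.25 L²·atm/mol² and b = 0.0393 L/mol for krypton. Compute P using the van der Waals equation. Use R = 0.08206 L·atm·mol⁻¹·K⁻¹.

P = nRT/(V − nb) − a n²/V²
nRT/(V − nb) = (4.80)(0.08206)(635.9)/(6.91 − 4.80×0.0393) = 250.47/6.7214 = 37.265 atm
a n²/V² = (2.25)(4.80)²/(6.91)² = 1.0857 atm
P = 37.265 − 1.0857 = 36.18 atm

P ≈ 36.18 atm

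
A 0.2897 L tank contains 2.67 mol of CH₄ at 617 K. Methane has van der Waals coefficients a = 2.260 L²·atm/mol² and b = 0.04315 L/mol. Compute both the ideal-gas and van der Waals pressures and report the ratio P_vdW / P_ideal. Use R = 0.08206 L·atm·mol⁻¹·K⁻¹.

Ideal: P_ideal = nRT/V = (2.67)(0.08206)(617)/0.2897 = 466.637 atm
vdW: P = nRT/(V − nb) − a n²/V² = 135.185/0.174490 − 16.1113/0.0839261 = 774.744 − 191.970 = 582.774 atm
Ratio = 582.774/466.637 = 1.249

P_vdW / P_ideal ≈ 1.249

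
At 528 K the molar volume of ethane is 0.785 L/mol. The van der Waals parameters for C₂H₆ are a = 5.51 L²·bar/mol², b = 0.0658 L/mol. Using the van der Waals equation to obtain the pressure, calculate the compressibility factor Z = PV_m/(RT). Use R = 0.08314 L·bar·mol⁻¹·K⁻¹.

Z ≈ 0.9316

P = RT/(V_m − b) − a/V_m² = (0.08314)(528)/(0.785 − 0.0658) − 5.51/(0.785)²
  = 43.898/0.71920 − 8.9415 = 61.037 − 8.9415 = 52.096 bar
Z = PV_m/(RT) = (52.096)(0.785)/((0.08314)(528)) = 40.895/43.898 = 0.9316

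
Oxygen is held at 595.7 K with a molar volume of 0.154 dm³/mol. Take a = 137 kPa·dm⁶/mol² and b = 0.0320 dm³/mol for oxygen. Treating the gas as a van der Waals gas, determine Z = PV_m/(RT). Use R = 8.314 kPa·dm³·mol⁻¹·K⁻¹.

P = RT/(V_m − b) − a/V_m² = (8.314)(595.7)/(0.154 − 0.0320) − 137/(0.154)²
  = 4952.6/0.12200 − 5776.7 = 40595 − 5776.7 = 34818 kPa
Z = PV_m/(RT) = (34818)(0.154)/((8.314)(595.7)) = 5362.0/4952.6 = 1.083

Z ≈ 1.083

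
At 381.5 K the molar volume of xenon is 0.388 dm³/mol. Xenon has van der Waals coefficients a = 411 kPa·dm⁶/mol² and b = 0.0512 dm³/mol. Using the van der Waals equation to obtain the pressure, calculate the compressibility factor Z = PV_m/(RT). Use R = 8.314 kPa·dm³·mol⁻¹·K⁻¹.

P = RT/(V_m − b) − a/V_m² = (8.314)(381.5)/(0.388 − 0.0512) − 411/(0.388)²
  = 3171.8/0.33680 − 2730.1 = 9417.5 − 2730.1 = 6687.4 kPa
Z = PV_m/(RT) = (6687.4)(0.388)/((8.314)(381.5)) = 2594.7/3171.8 = 0.8181

Z ≈ 0.8181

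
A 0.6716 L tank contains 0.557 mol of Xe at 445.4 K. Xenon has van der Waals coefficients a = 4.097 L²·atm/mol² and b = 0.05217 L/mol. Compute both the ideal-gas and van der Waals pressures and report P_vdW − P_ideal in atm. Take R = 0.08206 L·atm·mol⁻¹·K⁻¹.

ΔP ≈ -1.447 atm

Ideal: P_ideal = nRT/V = (0.557)(0.08206)(445.4)/0.6716 = 30.3128 atm
vdW: P = nRT/(V − nb) − a n²/V² = 20.3581/0.642541 − 1.27109/0.451047 = 31.6837 − 2.81809 = 28.8656 atm
ΔP = 28.8656 − 30.3128 = -1.447 atm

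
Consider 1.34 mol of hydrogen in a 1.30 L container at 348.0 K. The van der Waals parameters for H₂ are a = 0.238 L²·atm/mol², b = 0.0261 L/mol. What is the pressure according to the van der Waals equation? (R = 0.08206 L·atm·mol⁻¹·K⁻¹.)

P = nRT/(V − nb) − a n²/V²
nRT/(V − nb) = (1.34)(0.08206)(348.0)/(1.30 − 1.34×0.0261) = 38.266/1.2650 = 30.250 atm
a n²/V² = (0.238)(1.34)²/(1.30)² = 0.25287 atm
P = 30.250 − 0.25287 = 30.00 atm

P ≈ 30.00 atm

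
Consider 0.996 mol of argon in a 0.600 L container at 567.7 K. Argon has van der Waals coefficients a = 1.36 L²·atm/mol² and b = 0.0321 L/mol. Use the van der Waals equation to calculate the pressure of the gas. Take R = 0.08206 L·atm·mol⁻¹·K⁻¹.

P = nRT/(V − nb) − a n²/V²
nRT/(V − nb) = (0.996)(0.08206)(567.7)/(0.600 − 0.996×0.0321) = 46.399/0.56803 = 81.684 atm
a n²/V² = (1.36)(0.996)²/(0.600)² = 3.7476 atm
P = 81.684 − 3.7476 = 77.94 atm

P ≈ 77.94 atm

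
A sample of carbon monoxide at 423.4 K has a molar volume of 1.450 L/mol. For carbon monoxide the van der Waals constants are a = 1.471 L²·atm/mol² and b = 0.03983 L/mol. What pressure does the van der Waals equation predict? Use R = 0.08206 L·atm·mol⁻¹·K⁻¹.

P = RT/(V_m − b) − a/V_m²
RT/(V_m − b) = (0.08206)(423.4)/(1.450 − 0.03983) = 34.744/1.4102 = 24.638 atm
a/V_m² = 1.471/(1.450)² = 0.69964 atm
P = 24.638 − 0.69964 = 23.94 atm

P ≈ 23.94 atm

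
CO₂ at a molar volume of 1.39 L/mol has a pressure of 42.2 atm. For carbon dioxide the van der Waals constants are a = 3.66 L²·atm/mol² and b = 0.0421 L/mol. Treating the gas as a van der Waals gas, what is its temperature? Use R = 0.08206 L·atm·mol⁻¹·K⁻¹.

T = (P + a/V_m²)(V_m − b)/R
P + a/V_m² = 42.2 + 3.66/(1.39)² = 44.094 atm
V_m − b = 1.39 − 0.0421 = 1.3479 L/mol
T = (44.094)(1.3479)/0.08206 = 724.3 K

T ≈ 724.3 K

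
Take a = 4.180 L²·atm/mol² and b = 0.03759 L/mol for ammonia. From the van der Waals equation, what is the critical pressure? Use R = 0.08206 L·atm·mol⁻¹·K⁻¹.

For a van der Waals gas, P_c = a/(27b²).
P_c = 4.180/(27×(0.03759)²) = 4.180/0.038151 = 109.6 atm

P_c ≈ 109.6 atm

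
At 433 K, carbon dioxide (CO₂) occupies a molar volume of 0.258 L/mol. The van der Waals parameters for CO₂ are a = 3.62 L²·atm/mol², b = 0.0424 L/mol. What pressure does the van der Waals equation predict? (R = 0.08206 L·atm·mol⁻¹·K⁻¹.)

P ≈ 110.4 atm

P = RT/(V_m − b) − a/V_m²
RT/(V_m − b) = (0.08206)(433)/(0.258 − 0.0424) = 35.532/0.21560 = 164.81 atm
a/V_m² = 3.62/(0.258)² = 54.384 atm
P = 164.81 − 54.384 = 110.4 atm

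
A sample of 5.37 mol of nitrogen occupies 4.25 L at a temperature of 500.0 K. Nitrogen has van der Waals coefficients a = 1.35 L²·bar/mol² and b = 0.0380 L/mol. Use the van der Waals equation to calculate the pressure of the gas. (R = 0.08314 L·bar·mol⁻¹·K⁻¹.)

P ≈ 53.02 bar

P = nRT/(V − nb) − a n²/V²
nRT/(V − nb) = (5.37)(0.08314)(500.0)/(4.25 − 5.37×0.0380) = 223.23/4.0459 = 55.174 bar
a n²/V² = (1.35)(5.37)²/(4.25)² = 2.1553 bar
P = 55.174 − 2.1553 = 53.02 bar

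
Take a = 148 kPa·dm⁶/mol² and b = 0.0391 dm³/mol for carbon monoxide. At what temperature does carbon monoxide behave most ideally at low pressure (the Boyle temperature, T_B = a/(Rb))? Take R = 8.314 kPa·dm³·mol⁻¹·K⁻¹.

T_B ≈ 455.3 K

For a van der Waals gas the second virial coefficient B₂ = b − a/(RT) vanishes at T_B = a/(Rb).
T_B = 148/(8.314×0.0391) = 148/0.32508 = 455.3 K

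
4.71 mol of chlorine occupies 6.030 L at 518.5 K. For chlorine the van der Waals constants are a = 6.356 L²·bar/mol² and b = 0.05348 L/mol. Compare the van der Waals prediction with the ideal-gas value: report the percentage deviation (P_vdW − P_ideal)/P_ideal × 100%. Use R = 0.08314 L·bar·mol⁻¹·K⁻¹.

-7.16 %

Ideal: P_ideal = nRT/V = (4.71)(0.08314)(518.5)/6.030 = 33.6715 bar
vdW: P = nRT/(V − nb) − a n²/V² = 203.039/5.77811 − 141.002/36.3609 = 35.1393 − 3.87785 = 31.2615 bar
% deviation = (31.2615 − 33.6715)/33.6715 × 100% = -7.16%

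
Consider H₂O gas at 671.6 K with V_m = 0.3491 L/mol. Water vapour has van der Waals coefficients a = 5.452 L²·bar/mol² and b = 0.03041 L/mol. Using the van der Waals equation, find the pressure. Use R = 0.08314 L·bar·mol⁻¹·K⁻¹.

P ≈ 130.5 bar

P = RT/(V_m − b) − a/V_m²
RT/(V_m − b) = (0.08314)(671.6)/(0.3491 − 0.03041) = 55.837/0.31869 = 175.21 bar
a/V_m² = 5.452/(0.3491)² = 44.736 bar
P = 175.21 − 44.736 = 130.5 bar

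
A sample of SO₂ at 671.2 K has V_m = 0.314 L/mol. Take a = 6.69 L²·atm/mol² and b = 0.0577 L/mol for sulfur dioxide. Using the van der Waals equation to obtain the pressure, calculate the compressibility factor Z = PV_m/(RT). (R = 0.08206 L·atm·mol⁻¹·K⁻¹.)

Z ≈ 0.8383

P = RT/(V_m − b) − a/V_m² = (0.08206)(671.2)/(0.314 − 0.0577) − 6.69/(0.314)²
  = 55.079/0.25630 − 67.853 = 214.90 − 67.853 = 147.05 atm
Z = PV_m/(RT) = (147.05)(0.314)/((0.08206)(671.2)) = 46.174/55.079 = 0.8383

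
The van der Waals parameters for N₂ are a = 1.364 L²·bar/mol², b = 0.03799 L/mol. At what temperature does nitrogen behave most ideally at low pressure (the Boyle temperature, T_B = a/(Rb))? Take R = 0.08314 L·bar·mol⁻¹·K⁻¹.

T_B ≈ 431.9 K

For a van der Waals gas the second virial coefficient B₂ = b − a/(RT) vanishes at T_B = a/(Rb).
T_B = 1.364/(0.08314×0.03799) = 1.364/0.0031585 = 431.9 K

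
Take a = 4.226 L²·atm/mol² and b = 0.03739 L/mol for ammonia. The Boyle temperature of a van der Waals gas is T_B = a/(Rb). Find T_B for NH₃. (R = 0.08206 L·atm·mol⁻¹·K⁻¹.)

T_B ≈ 1377 K

For a van der Waals gas the second virial coefficient B₂ = b − a/(RT) vanishes at T_B = a/(Rb).
T_B = 4.226/(0.08206×0.03739) = 4.226/0.0030682 = 1377 K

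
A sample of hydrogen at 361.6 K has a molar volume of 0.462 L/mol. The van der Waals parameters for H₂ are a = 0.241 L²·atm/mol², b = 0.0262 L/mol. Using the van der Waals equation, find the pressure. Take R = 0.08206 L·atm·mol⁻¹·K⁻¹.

P ≈ 66.96 atm

P = RT/(V_m − b) − a/V_m²
RT/(V_m − b) = (0.08206)(361.6)/(0.462 − 0.0262) = 29.673/0.43580 = 68.089 atm
a/V_m² = 0.241/(0.462)² = 1.1291 atm
P = 68.089 − 1.1291 = 66.96 atm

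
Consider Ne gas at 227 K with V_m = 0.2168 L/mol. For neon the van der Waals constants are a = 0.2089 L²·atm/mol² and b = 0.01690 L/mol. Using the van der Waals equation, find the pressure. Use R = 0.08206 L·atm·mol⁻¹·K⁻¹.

P ≈ 88.74 atm

P = RT/(V_m − b) − a/V_m²
RT/(V_m − b) = (0.08206)(227)/(0.2168 − 0.01690) = 18.628/0.19990 = 93.187 atm
a/V_m² = 0.2089/(0.2168)² = 4.4445 atm
P = 93.187 − 4.4445 = 88.74 atm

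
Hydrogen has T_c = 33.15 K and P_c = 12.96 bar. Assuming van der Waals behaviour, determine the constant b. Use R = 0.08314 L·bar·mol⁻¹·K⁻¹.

From T_c = 8a/(27Rb) and P_c = a/(27b²): b = R T_c/(8 P_c).
b = (0.08314)(33.15)/(8×12.96) = 2.7561/103.68 = 0.02658 L/mol

b ≈ 0.02658 L/mol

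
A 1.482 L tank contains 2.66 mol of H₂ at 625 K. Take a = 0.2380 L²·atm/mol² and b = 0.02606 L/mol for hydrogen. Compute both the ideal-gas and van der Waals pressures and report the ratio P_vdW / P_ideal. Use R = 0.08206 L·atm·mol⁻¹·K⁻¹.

P_vdW / P_ideal ≈ 1.041

Ideal: P_ideal = nRT/V = (2.66)(0.08206)(625)/1.482 = 92.0545 atm
vdW: P = nRT/(V − nb) − a n²/V² = 136.425/1.41268 − 1.68399/2.19632 = 96.5718 − 0.766733 = 95.8051 atm
Ratio = 95.8051/92.0545 = 1.041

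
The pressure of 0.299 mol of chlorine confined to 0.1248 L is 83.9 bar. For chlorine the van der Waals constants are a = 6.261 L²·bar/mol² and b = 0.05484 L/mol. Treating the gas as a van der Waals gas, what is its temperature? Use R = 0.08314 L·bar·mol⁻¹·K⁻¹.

T = (P + a n²/V²)(V − nb)/(nR)
P + a n²/V² = 83.9 + (6.261)(0.299)²/(0.1248)² = 119.84 bar
V − nb = 0.1248 − (0.299)(0.05484) = 0.10840 L
T = (119.84)(0.10840)/((0.299)(0.08314)) = 522.6 K

T ≈ 522.6 K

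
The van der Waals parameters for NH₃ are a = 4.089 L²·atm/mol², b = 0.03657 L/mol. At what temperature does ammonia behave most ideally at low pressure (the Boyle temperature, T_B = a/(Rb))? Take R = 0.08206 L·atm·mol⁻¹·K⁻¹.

For a van der Waals gas the second virial coefficient B₂ = b − a/(RT) vanishes at T_B = a/(Rb).
T_B = 4.089/(0.08206×0.03657) = 4.089/0.0030009 = 1363 K

T_B ≈ 1363 K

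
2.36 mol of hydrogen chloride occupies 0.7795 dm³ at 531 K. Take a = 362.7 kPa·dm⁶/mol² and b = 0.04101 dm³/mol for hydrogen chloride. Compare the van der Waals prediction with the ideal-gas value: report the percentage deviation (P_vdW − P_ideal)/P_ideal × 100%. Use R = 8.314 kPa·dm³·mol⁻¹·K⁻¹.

Ideal: P_ideal = nRT/V = (2.36)(8.314)(531)/0.7795 = 13366.0 kPa
vdW: P = nRT/(V − nb) − a n²/V² = 10418.8/0.682716 − 2020.09/0.607620 = 15260.8 − 3324.59 = 11936.2 kPa
% deviation = (11936.2 − 13366.0)/13366.0 × 100% = -10.70%

-10.70 %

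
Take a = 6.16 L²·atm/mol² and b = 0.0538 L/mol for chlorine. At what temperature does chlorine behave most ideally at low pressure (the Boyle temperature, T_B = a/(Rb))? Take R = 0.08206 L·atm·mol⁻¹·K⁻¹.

For a van der Waals gas the second virial coefficient B₂ = b − a/(RT) vanishes at T_B = a/(Rb).
T_B = 6.16/(0.08206×0.0538) = 6.16/0.0044148 = 1395 K

T_B ≈ 1395 K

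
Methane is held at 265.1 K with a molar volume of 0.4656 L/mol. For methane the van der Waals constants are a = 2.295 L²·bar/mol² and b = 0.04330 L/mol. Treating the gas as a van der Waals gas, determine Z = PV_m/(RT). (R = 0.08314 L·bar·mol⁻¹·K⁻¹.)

Z ≈ 0.8789

P = RT/(V_m − b) − a/V_m² = (0.08314)(265.1)/(0.4656 − 0.04330) − 2.295/(0.4656)²
  = 22.040/0.42230 − 10.587 = 52.190 − 10.587 = 41.603 bar
Z = PV_m/(RT) = (41.603)(0.4656)/((0.08314)(265.1)) = 19.370/22.040 = 0.8789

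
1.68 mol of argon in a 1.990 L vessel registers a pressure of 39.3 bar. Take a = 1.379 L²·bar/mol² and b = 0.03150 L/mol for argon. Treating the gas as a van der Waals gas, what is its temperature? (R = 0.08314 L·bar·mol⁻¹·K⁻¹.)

T ≈ 558.7 K

T = (P + a n²/V²)(V − nb)/(nR)
P + a n²/V² = 39.3 + (1.379)(1.68)²/(1.990)² = 40.283 bar
V − nb = 1.990 − (1.68)(0.03150) = 1.9371 L
T = (40.283)(1.9371)/((1.68)(0.08314)) = 558.7 K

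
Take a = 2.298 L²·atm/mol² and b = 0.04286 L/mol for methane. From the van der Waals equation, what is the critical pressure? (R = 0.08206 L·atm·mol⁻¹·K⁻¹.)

P_c ≈ 46.33 atm

For a van der Waals gas, P_c = a/(27b²).
P_c = 2.298/(27×(0.04286)²) = 2.298/0.049598 = 46.33 atm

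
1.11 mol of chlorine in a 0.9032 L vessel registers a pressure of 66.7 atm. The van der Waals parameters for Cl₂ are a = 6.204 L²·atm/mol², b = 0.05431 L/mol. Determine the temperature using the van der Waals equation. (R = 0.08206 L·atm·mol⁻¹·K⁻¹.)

T = (P + a n²/V²)(V − nb)/(nR)
P + a n²/V² = 66.7 + (6.204)(1.11)²/(0.9032)² = 76.070 atm
V − nb = 0.9032 − (1.11)(0.05431) = 0.84292 L
T = (76.070)(0.84292)/((1.11)(0.08206)) = 704.0 K

T ≈ 704.0 K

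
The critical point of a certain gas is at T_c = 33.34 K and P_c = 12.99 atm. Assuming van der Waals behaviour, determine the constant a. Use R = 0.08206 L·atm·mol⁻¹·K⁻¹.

a ≈ 0.2431 L²·atm/mol²

From T_c = 8a/(27Rb) and P_c = a/(27b²): a = 27 R² T_c²/(64 P_c).
a = 27×(0.08206)²×(33.34)²/(64×12.99) = 202.10/831.36 = 0.2431 L²·atm/mol²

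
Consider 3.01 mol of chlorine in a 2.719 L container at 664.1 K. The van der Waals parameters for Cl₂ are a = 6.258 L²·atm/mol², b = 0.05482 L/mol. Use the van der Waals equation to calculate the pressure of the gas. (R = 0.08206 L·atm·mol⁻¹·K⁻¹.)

P = nRT/(V − nb) − a n²/V²
nRT/(V − nb) = (3.01)(0.08206)(664.1)/(2.719 − 3.01×0.05482) = 164.03/2.5540 = 64.225 atm
a n²/V² = (6.258)(3.01)²/(2.719)² = 7.6692 atm
P = 64.225 − 7.6692 = 56.56 atm

P ≈ 56.56 atm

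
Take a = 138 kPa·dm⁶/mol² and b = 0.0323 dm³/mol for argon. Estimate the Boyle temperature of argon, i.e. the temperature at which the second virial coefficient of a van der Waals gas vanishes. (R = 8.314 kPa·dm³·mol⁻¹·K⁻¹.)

For a van der Waals gas the second virial coefficient B₂ = b − a/(RT) vanishes at T_B = a/(Rb).
T_B = 138/(8.314×0.0323) = 138/0.26854 = 513.9 K

T_B ≈ 513.9 K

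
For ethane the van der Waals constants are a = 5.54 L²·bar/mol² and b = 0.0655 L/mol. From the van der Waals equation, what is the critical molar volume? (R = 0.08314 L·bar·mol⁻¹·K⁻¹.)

For a van der Waals gas, V_m,c = 3b.
V_m,c = 3×0.0655 = 0.1965 L/mol

V_m,c ≈ 0.1965 L/mol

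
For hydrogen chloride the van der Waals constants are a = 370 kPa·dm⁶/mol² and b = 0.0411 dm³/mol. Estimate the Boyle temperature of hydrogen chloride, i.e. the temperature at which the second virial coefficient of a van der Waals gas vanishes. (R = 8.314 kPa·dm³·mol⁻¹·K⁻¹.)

For a van der Waals gas the second virial coefficient B₂ = b − a/(RT) vanishes at T_B = a/(Rb).
T_B = 370/(8.314×0.0411) = 370/0.34171 = 1083 K

T_B ≈ 1083 K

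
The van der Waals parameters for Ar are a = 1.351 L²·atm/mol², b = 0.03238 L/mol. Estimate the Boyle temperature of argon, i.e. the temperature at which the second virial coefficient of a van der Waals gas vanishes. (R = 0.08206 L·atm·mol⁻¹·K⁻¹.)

For a van der Waals gas the second virial coefficient B₂ = b − a/(RT) vanishes at T_B = a/(Rb).
T_B = 1.351/(0.08206×0.03238) = 1.351/0.0026571 = 508.4 K

T_B ≈ 508.4 K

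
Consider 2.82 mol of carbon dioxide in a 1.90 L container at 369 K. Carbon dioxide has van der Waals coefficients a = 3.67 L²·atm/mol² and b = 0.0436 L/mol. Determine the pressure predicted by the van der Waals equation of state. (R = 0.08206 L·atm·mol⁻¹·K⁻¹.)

P = nRT/(V − nb) − a n²/V²
nRT/(V − nb) = (2.82)(0.08206)(369)/(1.90 − 2.82×0.0436) = 85.390/1.7770 = 48.053 atm
a n²/V² = (3.67)(2.82)²/(1.90)² = 8.0846 atm
P = 48.053 − 8.0846 = 39.97 atm

P ≈ 39.97 atm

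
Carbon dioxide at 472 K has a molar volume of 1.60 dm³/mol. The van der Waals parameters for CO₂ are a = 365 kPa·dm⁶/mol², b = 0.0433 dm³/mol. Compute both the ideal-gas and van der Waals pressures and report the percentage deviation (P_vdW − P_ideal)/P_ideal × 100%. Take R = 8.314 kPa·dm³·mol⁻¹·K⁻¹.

Ideal: P_ideal = RT/V_m = (8.314)(472)/1.60 = 2452.63 kPa
vdW: P = RT/(V_m − b) − a/V_m² = 3924.21/1.55670 − 365/2.56000 = 2520.85 − 142.578 = 2378.27 kPa
% deviation = (2378.27 − 2452.63)/2452.63 × 100% = -3.03%

-3.03 %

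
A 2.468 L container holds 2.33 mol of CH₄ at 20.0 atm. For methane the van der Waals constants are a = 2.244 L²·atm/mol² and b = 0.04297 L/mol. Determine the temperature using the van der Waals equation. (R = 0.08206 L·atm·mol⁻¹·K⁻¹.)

T ≈ 272.5 K

T = (P + a n²/V²)(V − nb)/(nR)
P + a n²/V² = 20.0 + (2.244)(2.33)²/(2.468)² = 22.000 atm
V − nb = 2.468 − (2.33)(0.04297) = 2.3679 L
T = (22.000)(2.3679)/((2.33)(0.08206)) = 272.5 K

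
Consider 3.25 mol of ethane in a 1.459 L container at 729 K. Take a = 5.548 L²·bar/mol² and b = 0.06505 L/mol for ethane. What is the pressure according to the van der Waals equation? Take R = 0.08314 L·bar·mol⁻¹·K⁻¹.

P ≈ 130.4 bar

P = nRT/(V − nb) − a n²/V²
nRT/(V − nb) = (3.25)(0.08314)(729)/(1.459 − 3.25×0.06505) = 196.98/1.2476 = 157.89 bar
a n²/V² = (5.548)(3.25)²/(1.459)² = 27.529 bar
P = 157.89 − 27.529 = 130.4 bar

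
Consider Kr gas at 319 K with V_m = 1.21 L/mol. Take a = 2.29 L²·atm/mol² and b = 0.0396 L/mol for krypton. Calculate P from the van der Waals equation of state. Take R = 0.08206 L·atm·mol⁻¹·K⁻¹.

P ≈ 20.80 atm

P = RT/(V_m − b) − a/V_m²
RT/(V_m − b) = (0.08206)(319)/(1.21 − 0.0396) = 26.177/1.1704 = 22.366 atm
a/V_m² = 2.29/(1.21)² = 1.5641 atm
P = 22.366 − 1.5641 = 20.80 atm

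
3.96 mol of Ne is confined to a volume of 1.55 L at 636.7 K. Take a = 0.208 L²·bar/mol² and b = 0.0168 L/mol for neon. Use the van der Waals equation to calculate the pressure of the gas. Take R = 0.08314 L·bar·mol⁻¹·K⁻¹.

P ≈ 139.9 bar

P = nRT/(V − nb) − a n²/V²
nRT/(V − nb) = (3.96)(0.08314)(636.7)/(1.55 − 3.96×0.0168) = 209.62/1.4835 = 141.30 bar
a n²/V² = (0.208)(3.96)²/(1.55)² = 1.3577 bar
P = 141.30 − 1.3577 = 139.9 bar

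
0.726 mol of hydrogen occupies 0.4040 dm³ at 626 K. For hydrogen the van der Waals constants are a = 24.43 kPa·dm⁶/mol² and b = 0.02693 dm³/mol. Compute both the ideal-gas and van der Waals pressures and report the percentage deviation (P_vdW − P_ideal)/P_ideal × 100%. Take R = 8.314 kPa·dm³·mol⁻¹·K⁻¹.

4.24 %

Ideal: P_ideal = nRT/V = (0.726)(8.314)(626)/0.4040 = 9352.76 kPa
vdW: P = nRT/(V − nb) − a n²/V² = 3778.51/0.384449 − 12.8765/0.163216 = 9828.38 − 78.8924 = 9749.49 kPa
% deviation = (9749.49 − 9352.76)/9352.76 × 100% = 4.24%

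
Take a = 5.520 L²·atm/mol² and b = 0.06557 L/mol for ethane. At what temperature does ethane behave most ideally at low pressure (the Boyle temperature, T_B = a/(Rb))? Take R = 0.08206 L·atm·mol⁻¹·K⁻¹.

For a van der Waals gas the second virial coefficient B₂ = b − a/(RT) vanishes at T_B = a/(Rb).
T_B = 5.520/(0.08206×0.06557) = 5.520/0.0053807 = 1026 K

T_B ≈ 1026 K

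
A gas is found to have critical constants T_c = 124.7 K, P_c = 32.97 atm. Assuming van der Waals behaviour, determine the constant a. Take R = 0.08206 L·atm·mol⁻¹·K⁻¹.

a ≈ 1.340 L²·atm/mol²

From T_c = 8a/(27Rb) and P_c = a/(27b²): a = 27 R² T_c²/(64 P_c).
a = 27×(0.08206)²×(124.7)²/(64×32.97) = 2827.2/2110.1 = 1.340 L²·atm/mol²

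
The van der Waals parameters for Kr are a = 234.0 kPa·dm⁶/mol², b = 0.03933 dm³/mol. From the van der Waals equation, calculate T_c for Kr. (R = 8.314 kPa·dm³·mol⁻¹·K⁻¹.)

T_c ≈ 212.0 K

For a van der Waals gas, T_c = 8a/(27Rb).
T_c = 8×234.0/(27×8.314×0.03933) = 1872.0/8.8287 = 212.0 K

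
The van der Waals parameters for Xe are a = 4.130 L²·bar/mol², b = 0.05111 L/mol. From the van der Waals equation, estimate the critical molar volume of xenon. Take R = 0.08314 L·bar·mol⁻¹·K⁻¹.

For a van der Waals gas, V_m,c = 3b.
V_m,c = 3×0.05111 = 0.1533 L/mol

V_m,c ≈ 0.1533 L/mol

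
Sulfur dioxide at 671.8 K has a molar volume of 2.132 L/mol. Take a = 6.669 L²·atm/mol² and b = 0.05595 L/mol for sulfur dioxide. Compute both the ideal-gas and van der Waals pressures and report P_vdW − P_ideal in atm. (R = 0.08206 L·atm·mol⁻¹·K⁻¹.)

ΔP ≈ -0.770 atm

Ideal: P_ideal = RT/V_m = (0.08206)(671.8)/2.132 = 25.8574 atm
vdW: P = RT/(V_m − b) − a/V_m² = 55.1279/2.07605 − 6.669/4.54542 = 26.5542 − 1.46719 = 25.0870 atm
ΔP = 25.0870 − 25.8574 = -0.770 atm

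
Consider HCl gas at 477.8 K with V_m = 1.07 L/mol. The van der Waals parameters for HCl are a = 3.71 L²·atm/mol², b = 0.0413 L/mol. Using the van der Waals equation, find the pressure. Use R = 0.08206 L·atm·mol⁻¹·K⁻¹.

P ≈ 34.87 atm

P = RT/(V_m − b) − a/V_m²
RT/(V_m − b) = (0.08206)(477.8)/(1.07 − 0.0413) = 39.208/1.0287 = 38.114 atm
a/V_m² = 3.71/(1.07)² = 3.2405 atm
P = 38.114 − 3.2405 = 34.87 atm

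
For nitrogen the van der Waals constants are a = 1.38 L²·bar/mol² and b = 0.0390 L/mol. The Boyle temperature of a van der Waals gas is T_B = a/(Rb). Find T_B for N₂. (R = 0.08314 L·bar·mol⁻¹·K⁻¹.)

For a van der Waals gas the second virial coefficient B₂ = b − a/(RT) vanishes at T_B = a/(Rb).
T_B = 1.38/(0.08314×0.0390) = 1.38/0.0032425 = 425.6 K

T_B ≈ 425.6 K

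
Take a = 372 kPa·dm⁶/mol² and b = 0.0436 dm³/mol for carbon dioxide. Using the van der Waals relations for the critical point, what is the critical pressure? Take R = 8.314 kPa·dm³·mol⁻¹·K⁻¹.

P_c ≈ 7248 kPa

For a van der Waals gas, P_c = a/(27b²).
P_c = 372/(27×(0.0436)²) = 372/0.051326 = 7248 kPa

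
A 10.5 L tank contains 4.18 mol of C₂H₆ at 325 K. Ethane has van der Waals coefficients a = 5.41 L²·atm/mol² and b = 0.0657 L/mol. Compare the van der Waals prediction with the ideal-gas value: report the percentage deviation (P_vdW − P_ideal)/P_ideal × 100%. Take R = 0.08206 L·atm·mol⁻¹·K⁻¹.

-5.39 %

Ideal: P_ideal = nRT/V = (4.18)(0.08206)(325)/10.5 = 10.6170 atm
vdW: P = nRT/(V − nb) − a n²/V² = 111.479/10.2254 − 94.5257/110.250 = 10.9022 − 0.857376 = 10.0448 atm
% deviation = (10.0448 − 10.6170)/10.6170 × 100% = -5.39%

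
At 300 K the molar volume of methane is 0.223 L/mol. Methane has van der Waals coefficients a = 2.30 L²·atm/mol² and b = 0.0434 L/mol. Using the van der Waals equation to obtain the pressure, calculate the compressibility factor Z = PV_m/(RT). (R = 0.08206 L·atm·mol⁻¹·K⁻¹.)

P = RT/(V_m − b) − a/V_m² = (0.08206)(300)/(0.223 − 0.0434) − 2.30/(0.223)²
  = 24.618/0.17960 − 46.251 = 137.07 − 46.251 = 90.82 atm
Z = PV_m/(RT) = (90.82)(0.223)/((0.08206)(300)) = 20.253/24.618 = 0.8227

Z ≈ 0.8227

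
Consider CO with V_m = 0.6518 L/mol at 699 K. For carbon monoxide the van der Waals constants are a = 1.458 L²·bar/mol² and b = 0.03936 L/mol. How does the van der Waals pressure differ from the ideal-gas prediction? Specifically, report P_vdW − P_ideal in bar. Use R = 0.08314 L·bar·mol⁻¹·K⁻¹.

ΔP ≈ 2.298 bar

Ideal: P_ideal = RT/V_m = (0.08314)(699)/0.6518 = 89.1606 bar
vdW: P = RT/(V_m − b) − a/V_m² = 58.1149/0.612440 − 1.458/0.424843 = 94.8908 − 3.43186 = 91.4589 bar
ΔP = 91.4589 − 89.1606 = 2.298 bar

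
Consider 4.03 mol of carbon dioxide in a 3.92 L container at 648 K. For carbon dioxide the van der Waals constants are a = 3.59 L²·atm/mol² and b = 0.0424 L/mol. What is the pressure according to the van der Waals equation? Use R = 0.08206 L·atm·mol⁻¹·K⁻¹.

P = nRT/(V − nb) − a n²/V²
nRT/(V − nb) = (4.03)(0.08206)(648)/(3.92 − 4.03×0.0424) = 214.29/3.7491 = 57.158 atm
a n²/V² = (3.59)(4.03)²/(3.92)² = 3.7943 atm
P = 57.158 − 3.7943 = 53.36 atm

P ≈ 53.36 atm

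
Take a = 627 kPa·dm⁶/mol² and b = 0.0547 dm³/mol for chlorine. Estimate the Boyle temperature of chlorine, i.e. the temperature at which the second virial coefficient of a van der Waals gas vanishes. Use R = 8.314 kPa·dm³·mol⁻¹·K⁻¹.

For a van der Waals gas the second virial coefficient B₂ = b − a/(RT) vanishes at T_B = a/(Rb).
T_B = 627/(8.314×0.0547) = 627/0.45478 = 1379 K

T_B ≈ 1379 K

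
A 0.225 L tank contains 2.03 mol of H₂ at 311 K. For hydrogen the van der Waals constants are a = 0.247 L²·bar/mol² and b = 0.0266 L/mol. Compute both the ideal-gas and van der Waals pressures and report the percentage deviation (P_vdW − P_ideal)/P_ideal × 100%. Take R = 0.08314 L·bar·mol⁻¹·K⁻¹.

22.96 %

Ideal: P_ideal = nRT/V = (2.03)(0.08314)(311)/0.225 = 233.283 bar
vdW: P = nRT/(V − nb) − a n²/V² = 52.4888/0.171002 − 1.01786/0.0506250 = 306.948 − 20.1059 = 286.842 bar
% deviation = (286.842 − 233.283)/233.283 × 100% = 22.96%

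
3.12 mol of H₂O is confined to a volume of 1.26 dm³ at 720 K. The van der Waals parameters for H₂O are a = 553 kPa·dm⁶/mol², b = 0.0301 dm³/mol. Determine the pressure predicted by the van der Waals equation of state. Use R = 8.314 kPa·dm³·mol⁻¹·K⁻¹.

P ≈ 12626 kPa

P = nRT/(V − nb) − a n²/V²
nRT/(V − nb) = (3.12)(8.314)(720)/(1.26 − 3.12×0.0301) = 18677/1.1661 = 16017 kPa
a n²/V² = (553)(3.12)²/(1.26)² = 3390.7 kPa
P = 16017 − 3390.7 = 12626 kPa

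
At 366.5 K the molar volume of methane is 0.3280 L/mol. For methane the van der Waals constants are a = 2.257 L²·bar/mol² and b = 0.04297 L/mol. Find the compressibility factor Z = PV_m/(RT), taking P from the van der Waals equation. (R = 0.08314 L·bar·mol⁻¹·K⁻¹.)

P = RT/(V_m − b) − a/V_m² = (0.08314)(366.5)/(0.3280 − 0.04297) − 2.257/(0.3280)²
  = 30.471/0.28503 − 20.979 = 106.90 − 20.979 = 85.92 bar
Z = PV_m/(RT) = (85.92)(0.3280)/((0.08314)(366.5)) = 28.182/30.471 = 0.9249

Z ≈ 0.9249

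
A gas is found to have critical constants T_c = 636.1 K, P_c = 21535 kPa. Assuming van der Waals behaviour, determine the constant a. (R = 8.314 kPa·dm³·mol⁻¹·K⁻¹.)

a ≈ 547.9 kPa·dm⁶/mol²

From T_c = 8a/(27Rb) and P_c = a/(27b²): a = 27 R² T_c²/(64 P_c).
a = 27×(8.314)²×(636.1)²/(64×21535) = 755152380/1378240 = 547.9 kPa·dm⁶/mol²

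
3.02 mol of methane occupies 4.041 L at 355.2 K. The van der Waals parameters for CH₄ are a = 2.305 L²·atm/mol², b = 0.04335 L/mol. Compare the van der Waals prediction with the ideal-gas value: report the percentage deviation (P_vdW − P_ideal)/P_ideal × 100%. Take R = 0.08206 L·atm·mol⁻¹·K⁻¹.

Ideal: P_ideal = nRT/V = (3.02)(0.08206)(355.2)/4.041 = 21.7832 atm
vdW: P = nRT/(V − nb) − a n²/V² = 88.0261/3.91008 − 21.0225/16.3297 = 22.5126 − 1.28738 = 21.2252 atm
% deviation = (21.2252 − 21.7832)/21.7832 × 100% = -2.56%

-2.56 %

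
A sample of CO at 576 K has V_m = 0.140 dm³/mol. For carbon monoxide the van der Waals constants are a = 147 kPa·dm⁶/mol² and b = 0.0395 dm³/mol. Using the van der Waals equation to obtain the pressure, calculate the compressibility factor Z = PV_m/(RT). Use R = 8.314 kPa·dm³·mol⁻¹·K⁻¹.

P = RT/(V_m − b) − a/V_m² = (8.314)(576)/(0.140 − 0.0395) − 147/(0.140)²
  = 4788.9/0.10050 − 7500.0 = 47651 − 7500.0 = 40151 kPa
Z = PV_m/(RT) = (40151)(0.140)/((8.314)(576)) = 5621.1/4788.9 = 1.174

Z ≈ 1.174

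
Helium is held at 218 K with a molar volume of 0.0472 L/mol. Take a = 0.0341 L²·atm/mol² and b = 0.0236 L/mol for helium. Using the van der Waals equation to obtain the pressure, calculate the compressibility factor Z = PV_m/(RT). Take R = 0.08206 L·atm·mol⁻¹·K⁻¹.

P = RT/(V_m − b) − a/V_m² = (0.08206)(218)/(0.0472 − 0.0236) − 0.0341/(0.0472)²
  = 17.889/0.023600 − 15.306 = 758.01 − 15.306 = 742.70 atm
Z = PV_m/(RT) = (742.70)(0.0472)/((0.08206)(218)) = 35.055/17.889 = 1.960

Z ≈ 1.960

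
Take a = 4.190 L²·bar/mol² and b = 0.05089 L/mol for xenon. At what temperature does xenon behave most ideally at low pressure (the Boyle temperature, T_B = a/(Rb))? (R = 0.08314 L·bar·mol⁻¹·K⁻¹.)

T_B ≈ 990.3 K

For a van der Waals gas the second virial coefficient B₂ = b − a/(RT) vanishes at T_B = a/(Rb).
T_B = 4.190/(0.08314×0.05089) = 4.190/0.0042310 = 990.3 K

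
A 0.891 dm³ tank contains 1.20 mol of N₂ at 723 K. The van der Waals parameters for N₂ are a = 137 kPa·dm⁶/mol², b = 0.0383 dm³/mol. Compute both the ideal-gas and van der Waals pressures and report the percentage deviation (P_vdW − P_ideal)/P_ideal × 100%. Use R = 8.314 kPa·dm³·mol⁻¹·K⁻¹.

Ideal: P_ideal = nRT/V = (1.20)(8.314)(723)/0.891 = 8095.65 kPa
vdW: P = nRT/(V − nb) − a n²/V² = 7213.23/0.845040 − 197.280/0.793881 = 8535.96 − 248.501 = 8287.46 kPa
% deviation = (8287.46 − 8095.65)/8095.65 × 100% = 2.37%

2.37 %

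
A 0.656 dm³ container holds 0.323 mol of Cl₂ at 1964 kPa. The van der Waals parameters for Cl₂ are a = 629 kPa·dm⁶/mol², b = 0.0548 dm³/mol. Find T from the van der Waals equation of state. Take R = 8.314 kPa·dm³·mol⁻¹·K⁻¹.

T = (P + a n²/V²)(V − nb)/(nR)
P + a n²/V² = 1964 + (629)(0.323)²/(0.656)² = 2116.5 kPa
V − nb = 0.656 − (0.323)(0.0548) = 0.63830 dm³
T = (2116.5)(0.63830)/((0.323)(8.314)) = 503.1 K

T ≈ 503.1 K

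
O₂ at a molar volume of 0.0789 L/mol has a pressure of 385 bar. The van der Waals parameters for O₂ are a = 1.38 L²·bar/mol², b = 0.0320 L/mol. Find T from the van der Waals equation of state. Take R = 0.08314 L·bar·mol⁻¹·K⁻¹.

T ≈ 342.2 K

T = (P + a/V_m²)(V_m − b)/R
P + a/V_m² = 385 + 1.38/(0.0789)² = 606.68 bar
V_m − b = 0.0789 − 0.0320 = 0.046900 L/mol
T = (606.68)(0.046900)/0.08314 = 342.2 K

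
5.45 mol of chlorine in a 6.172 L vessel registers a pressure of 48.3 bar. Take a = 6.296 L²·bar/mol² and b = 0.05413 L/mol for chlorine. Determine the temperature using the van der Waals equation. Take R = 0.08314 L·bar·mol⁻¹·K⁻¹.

T = (P + a n²/V²)(V − nb)/(nR)
P + a n²/V² = 48.3 + (6.296)(5.45)²/(6.172)² = 53.209 bar
V − nb = 6.172 − (5.45)(0.05413) = 5.8770 L
T = (53.209)(5.8770)/((5.45)(0.08314)) = 690.1 K

T ≈ 690.1 K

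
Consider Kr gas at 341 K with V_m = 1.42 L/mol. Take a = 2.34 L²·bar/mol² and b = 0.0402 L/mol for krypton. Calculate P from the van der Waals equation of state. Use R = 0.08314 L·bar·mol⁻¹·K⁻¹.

P ≈ 19.39 bar

P = RT/(V_m − b) − a/V_m²
RT/(V_m − b) = (0.08314)(341)/(1.42 − 0.0402) = 28.351/1.3798 = 20.547 bar
a/V_m² = 2.34/(1.42)² = 1.1605 bar
P = 20.547 − 1.1605 = 19.39 bar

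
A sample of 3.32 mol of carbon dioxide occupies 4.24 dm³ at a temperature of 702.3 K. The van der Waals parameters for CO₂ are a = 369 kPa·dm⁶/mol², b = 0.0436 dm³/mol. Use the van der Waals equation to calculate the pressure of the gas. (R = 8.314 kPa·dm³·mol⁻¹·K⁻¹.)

P = nRT/(V − nb) − a n²/V²
nRT/(V − nb) = (3.32)(8.314)(702.3)/(4.24 − 3.32×0.0436) = 19385/4.0952 = 4733.6 kPa
a n²/V² = (369)(3.32)²/(4.24)² = 226.24 kPa
P = 4733.6 − 226.24 = 4507 kPa

P ≈ 4507 kPa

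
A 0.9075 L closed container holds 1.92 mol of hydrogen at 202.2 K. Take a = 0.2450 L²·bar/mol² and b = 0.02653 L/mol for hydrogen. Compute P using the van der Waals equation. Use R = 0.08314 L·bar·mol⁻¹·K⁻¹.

P = nRT/(V − nb) − a n²/V²
nRT/(V − nb) = (1.92)(0.08314)(202.2)/(0.9075 − 1.92×0.02653) = 32.277/0.85656 = 37.682 bar
a n²/V² = (0.2450)(1.92)²/(0.9075)² = 1.0967 bar
P = 37.682 − 1.0967 = 36.59 bar

P ≈ 36.59 bar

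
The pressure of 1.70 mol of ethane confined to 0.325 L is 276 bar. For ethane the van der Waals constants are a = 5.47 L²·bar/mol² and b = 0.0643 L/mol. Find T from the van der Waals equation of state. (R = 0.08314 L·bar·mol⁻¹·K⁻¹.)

T = (P + a n²/V²)(V − nb)/(nR)
P + a n²/V² = 276 + (5.47)(1.70)²/(0.325)² = 425.66 bar
V − nb = 0.325 − (1.70)(0.0643) = 0.21569 L
T = (425.66)(0.21569)/((1.70)(0.08314)) = 649.6 K

T ≈ 649.6 K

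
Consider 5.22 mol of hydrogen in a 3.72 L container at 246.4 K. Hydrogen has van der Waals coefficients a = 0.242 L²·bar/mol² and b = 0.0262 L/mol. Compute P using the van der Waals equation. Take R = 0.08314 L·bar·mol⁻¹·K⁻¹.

P ≈ 29.37 bar

P = nRT/(V − nb) − a n²/V²
nRT/(V − nb) = (5.22)(0.08314)(246.4)/(3.72 − 5.22×0.0262) = 106.94/3.5832 = 29.845 bar
a n²/V² = (0.242)(5.22)²/(3.72)² = 0.47651 bar
P = 29.845 − 0.47651 = 29.37 bar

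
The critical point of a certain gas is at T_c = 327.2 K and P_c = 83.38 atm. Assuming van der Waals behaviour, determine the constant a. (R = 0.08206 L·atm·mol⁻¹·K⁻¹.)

a ≈ 3.648 L²·atm/mol²

From T_c = 8a/(27Rb) and P_c = a/(27b²): a = 27 R² T_c²/(64 P_c).
a = 27×(0.08206)²×(327.2)²/(64×83.38) = 19465/5336.3 = 3.648 L²·atm/mol²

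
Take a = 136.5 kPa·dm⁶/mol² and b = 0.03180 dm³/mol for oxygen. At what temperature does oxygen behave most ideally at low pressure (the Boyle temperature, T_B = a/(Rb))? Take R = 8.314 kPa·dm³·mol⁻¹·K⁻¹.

T_B ≈ 516.3 K

For a van der Waals gas the second virial coefficient B₂ = b − a/(RT) vanishes at T_B = a/(Rb).
T_B = 136.5/(8.314×0.03180) = 136.5/0.26439 = 516.3 K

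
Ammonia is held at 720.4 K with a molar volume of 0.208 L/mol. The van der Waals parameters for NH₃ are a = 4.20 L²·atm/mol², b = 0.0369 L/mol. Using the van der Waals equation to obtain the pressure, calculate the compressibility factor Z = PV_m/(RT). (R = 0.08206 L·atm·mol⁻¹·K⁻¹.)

Z ≈ 0.8741

P = RT/(V_m − b) − a/V_m² = (0.08206)(720.4)/(0.208 − 0.0369) − 4.20/(0.208)²
  = 59.116/0.17110 − 97.078 = 345.51 − 97.078 = 248.43 atm
Z = PV_m/(RT) = (248.43)(0.208)/((0.08206)(720.4)) = 51.673/59.116 = 0.8741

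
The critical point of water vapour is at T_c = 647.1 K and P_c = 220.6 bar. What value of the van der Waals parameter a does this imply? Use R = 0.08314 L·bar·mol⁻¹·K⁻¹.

From T_c = 8a/(27Rb) and P_c = a/(27b²): a = 27 R² T_c²/(64 P_c).
a = 27×(0.08314)²×(647.1)²/(64×220.6) = 78150/14118 = 5.535 L²·bar/mol²

a ≈ 5.535 L²·bar/mol²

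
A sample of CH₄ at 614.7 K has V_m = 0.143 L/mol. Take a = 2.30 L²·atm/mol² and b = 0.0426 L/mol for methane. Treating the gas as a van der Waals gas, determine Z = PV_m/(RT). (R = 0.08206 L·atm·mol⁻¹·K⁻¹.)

Z ≈ 1.105

P = RT/(V_m − b) − a/V_m² = (0.08206)(614.7)/(0.143 − 0.0426) − 2.30/(0.143)²
  = 50.442/0.10040 − 112.47 = 502.41 − 112.47 = 389.94 atm
Z = PV_m/(RT) = (389.94)(0.143)/((0.08206)(614.7)) = 55.761/50.442 = 1.105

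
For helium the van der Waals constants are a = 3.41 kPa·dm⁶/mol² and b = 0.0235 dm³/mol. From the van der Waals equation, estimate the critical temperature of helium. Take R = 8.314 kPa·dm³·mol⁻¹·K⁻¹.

For a van der Waals gas, T_c = 8a/(27Rb).
T_c = 8×3.41/(27×8.314×0.0235) = 27.280/5.2752 = 5.171 K

T_c ≈ 5.171 K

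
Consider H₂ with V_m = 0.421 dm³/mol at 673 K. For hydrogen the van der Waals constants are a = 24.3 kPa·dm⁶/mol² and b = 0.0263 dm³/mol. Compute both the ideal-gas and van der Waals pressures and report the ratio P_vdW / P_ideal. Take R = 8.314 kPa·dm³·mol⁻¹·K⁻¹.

P_vdW / P_ideal ≈ 1.056

Ideal: P_ideal = RT/V_m = (8.314)(673)/0.421 = 13290.6 kPa
vdW: P = RT/(V_m − b) − a/V_m² = 5595.32/0.394700 − 24.3/0.177241 = 14176.1 − 137.101 = 14039.0 kPa
Ratio = 14039.0/13290.6 = 1.056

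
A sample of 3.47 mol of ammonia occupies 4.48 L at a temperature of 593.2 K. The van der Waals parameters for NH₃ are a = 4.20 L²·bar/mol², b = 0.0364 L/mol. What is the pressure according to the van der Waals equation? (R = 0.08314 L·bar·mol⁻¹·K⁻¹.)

P = nRT/(V − nb) − a n²/V²
nRT/(V − nb) = (3.47)(0.08314)(593.2)/(4.48 − 3.47×0.0364) = 171.14/4.3537 = 39.309 bar
a n²/V² = (4.20)(3.47)²/(4.48)² = 2.5197 bar
P = 39.309 − 2.5197 = 36.79 bar

P ≈ 36.79 bar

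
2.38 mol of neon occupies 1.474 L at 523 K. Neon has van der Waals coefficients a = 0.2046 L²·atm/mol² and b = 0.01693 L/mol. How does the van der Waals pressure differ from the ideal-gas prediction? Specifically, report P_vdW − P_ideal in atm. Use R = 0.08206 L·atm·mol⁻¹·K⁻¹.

ΔP ≈ 1.414 atm

Ideal: P_ideal = nRT/V = (2.38)(0.08206)(523)/1.474 = 69.2967 atm
vdW: P = nRT/(V − nb) − a n²/V² = 102.143/1.43371 − 1.15894/2.17268 = 71.2438 − 0.533415 = 70.7104 atm
ΔP = 70.7104 − 69.2967 = 1.414 atm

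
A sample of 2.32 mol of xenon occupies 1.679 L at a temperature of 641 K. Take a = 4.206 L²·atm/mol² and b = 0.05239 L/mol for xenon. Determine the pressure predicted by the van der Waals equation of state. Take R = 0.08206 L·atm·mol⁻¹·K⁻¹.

P ≈ 70.32 atm

P = nRT/(V − nb) − a n²/V²
nRT/(V − nb) = (2.32)(0.08206)(641)/(1.679 − 2.32×0.05239) = 122.03/1.5575 = 78.350 atm
a n²/V² = (4.206)(2.32)²/(1.679)² = 8.0305 atm
P = 78.350 − 8.0305 = 70.32 atm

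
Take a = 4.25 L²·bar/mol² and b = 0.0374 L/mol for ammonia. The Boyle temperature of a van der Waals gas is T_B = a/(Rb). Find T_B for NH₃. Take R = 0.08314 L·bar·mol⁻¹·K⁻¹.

T_B ≈ 1367 K

For a van der Waals gas the second virial coefficient B₂ = b − a/(RT) vanishes at T_B = a/(Rb).
T_B = 4.25/(0.08314×0.0374) = 4.25/0.0031094 = 1367 K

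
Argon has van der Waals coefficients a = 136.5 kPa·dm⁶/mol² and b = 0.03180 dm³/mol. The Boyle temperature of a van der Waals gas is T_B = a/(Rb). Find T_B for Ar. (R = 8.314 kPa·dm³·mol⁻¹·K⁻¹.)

T_B ≈ 516.3 K

For a van der Waals gas the second virial coefficient B₂ = b − a/(RT) vanishes at T_B = a/(Rb).
T_B = 136.5/(8.314×0.03180) = 136.5/0.26439 = 516.3 K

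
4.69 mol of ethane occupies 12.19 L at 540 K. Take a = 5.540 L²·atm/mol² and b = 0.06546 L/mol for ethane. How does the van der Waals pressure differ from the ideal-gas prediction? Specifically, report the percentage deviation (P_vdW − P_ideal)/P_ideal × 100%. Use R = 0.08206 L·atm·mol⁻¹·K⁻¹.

Ideal: P_ideal = nRT/V = (4.69)(0.08206)(540)/12.19 = 17.0488 atm
vdW: P = nRT/(V − nb) − a n²/V² = 207.825/11.8830 − 121.858/148.596 = 17.4893 − 0.820062 = 16.6692 atm
% deviation = (16.6692 − 17.0488)/17.0488 × 100% = -2.23%

-2.23 %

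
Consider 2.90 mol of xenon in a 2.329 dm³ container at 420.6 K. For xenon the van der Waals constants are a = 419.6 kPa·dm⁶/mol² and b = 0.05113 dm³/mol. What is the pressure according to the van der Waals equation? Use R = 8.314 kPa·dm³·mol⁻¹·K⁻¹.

P ≈ 4000 kPa

P = nRT/(V − nb) − a n²/V²
nRT/(V − nb) = (2.90)(8.314)(420.6)/(2.329 − 2.90×0.05113) = 10141/2.1807 = 4650.3 kPa
a n²/V² = (419.6)(2.90)²/(2.329)² = 650.57 kPa
P = 4650.3 − 650.57 = 4000 kPa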